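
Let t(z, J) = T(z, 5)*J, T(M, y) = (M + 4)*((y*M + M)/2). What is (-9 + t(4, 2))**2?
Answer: 33489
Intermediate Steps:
T(M, y) = (4 + M)*(M/2 + M*y/2) (T(M, y) = (4 + M)*((M*y + M)*(1/2)) = (4 + M)*((M + M*y)*(1/2)) = (4 + M)*(M/2 + M*y/2))
t(z, J) = J*z*(24 + 6*z)/2 (t(z, J) = (z*(4 + z + 4*5 + z*5)/2)*J = (z*(4 + z + 20 + 5*z)/2)*J = (z*(24 + 6*z)/2)*J = J*z*(24 + 6*z)/2)
(-9 + t(4, 2))**2 = (-9 + 3*2*4*(4 + 4))**2 = (-9 + 3*2*4*8)**2 = (-9 + 192)**2 = 183**2 = 33489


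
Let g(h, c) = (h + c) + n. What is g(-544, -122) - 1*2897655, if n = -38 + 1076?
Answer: -2897283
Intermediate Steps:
n = 1038
g(h, c) = 1038 + c + h (g(h, c) = (h + c) + 1038 = (c + h) + 1038 = 1038 + c + h)
g(-544, -122) - 1*2897655 = (1038 - 122 - 544) - 1*2897655 = 372 - 2897655 = -2897283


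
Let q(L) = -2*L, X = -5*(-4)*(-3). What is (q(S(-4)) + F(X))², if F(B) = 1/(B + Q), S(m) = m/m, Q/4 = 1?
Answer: 12769/3136 ≈ 4.0717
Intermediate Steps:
Q = 4 (Q = 4*1 = 4)
S(m) = 1
X = -60 (X = 20*(-3) = -60)
F(B) = 1/(4 + B) (F(B) = 1/(B + 4) = 1/(4 + B))
(q(S(-4)) + F(X))² = (-2*1 + 1/(4 - 60))² = (-2 + 1/(-56))² = (-2 - 1/56)² = (-113/56)² = 12769/3136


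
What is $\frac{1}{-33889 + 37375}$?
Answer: $\frac{1}{3486} \approx 0.00028686$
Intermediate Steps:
$\frac{1}{-33889 + 37375} = \frac{1}{3486}$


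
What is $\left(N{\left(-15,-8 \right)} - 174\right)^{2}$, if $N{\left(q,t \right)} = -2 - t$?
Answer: $28224$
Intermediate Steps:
$\left(N{\left(-15,-8 \right)} - 174\right)^{2} = \left(\left(-2 - -8\right) - 174\right)^{2} = \left(\left(-2 + 8\right) - 174\right)^{2} = \left(6 - 174\right)^{2} = \left(-168\right)^{2} = 28224$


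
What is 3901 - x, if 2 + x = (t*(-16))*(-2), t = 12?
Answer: 3519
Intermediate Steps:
x = 382 (x = -2 + (12*(-16))*(-2) = -2 - 192*(-2) = -2 + 384 = 382)
3901 - x = 3901 - 1*382 = 3901 - 382 = 3519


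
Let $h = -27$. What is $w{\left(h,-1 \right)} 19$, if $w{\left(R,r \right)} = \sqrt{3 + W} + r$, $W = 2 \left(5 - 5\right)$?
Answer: $-19 + 19 \sqrt{3} \approx 13.909$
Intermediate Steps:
$W = 0$ ($W = 2 \cdot 0 = 0$)
$w{\left(R,r \right)} = r + \sqrt{3}$ ($w{\left(R,r \right)} = \sqrt{3 + 0} + r = \sqrt{3} + r = r + \sqrt{3}$)
$w{\left(h,-1 \right)} 19 = \left(-1 + \sqrt{3}\right) 19 = -19 + 19 \sqrt{3}$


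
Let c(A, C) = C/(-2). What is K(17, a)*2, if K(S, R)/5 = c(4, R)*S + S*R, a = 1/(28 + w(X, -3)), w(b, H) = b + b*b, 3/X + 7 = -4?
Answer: 10285/3364 ≈ 3.0574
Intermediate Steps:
X = -3/11 (X = 3/(-7 - 4) = 3/(-11) = 3*(-1/11) = -3/11 ≈ -0.27273)
c(A, C) = -C/2 (c(A, C) = C*(-½) = -C/2)
w(b, H) = b + b²
a = 121/3364 (a = 1/(28 - 3*(1 - 3/11)/11) = 1/(28 - 3/11*8/11) = 1/(28 - 24/121) = 1/(3364/121) = 121/3364 ≈ 0.035969)
K(S, R) = 5*R*S/2 (K(S, R) = 5*((-R/2)*S + S*R) = 5*(-R*S/2 + R*S) = 5*(R*S/2) = 5*R*S/2)
K(17, a)*2 = ((5/2)*(121/3364)*17)*2 = (10285/6728)*2 = 10285/3364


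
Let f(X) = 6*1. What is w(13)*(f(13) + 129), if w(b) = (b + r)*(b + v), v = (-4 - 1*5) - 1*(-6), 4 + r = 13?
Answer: 29700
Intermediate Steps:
r = 9 (r = -4 + 13 = 9)
v = -3 (v = (-4 - 5) + 6 = -9 + 6 = -3)
f(X) = 6
w(b) = (-3 + b)*(9 + b) (w(b) = (b + 9)*(b - 3) = (9 + b)*(-3 + b) = (-3 + b)*(9 + b))
w(13)*(f(13) + 129) = (-27 + 13² + 6*13)*(6 + 129) = (-27 + 169 + 78)*135 = 220*135 = 29700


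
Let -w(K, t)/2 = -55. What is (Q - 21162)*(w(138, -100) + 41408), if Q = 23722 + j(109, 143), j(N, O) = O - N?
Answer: 107697692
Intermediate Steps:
w(K, t) = 110 (w(K, t) = -2*(-55) = 110)
Q = 23756 (Q = 23722 + (143 - 1*109) = 23722 + (143 - 109) = 23722 + 34 = 23756)
(Q - 21162)*(w(138, -100) + 41408) = (23756 - 21162)*(110 + 41408) = 2594*41518 = 107697692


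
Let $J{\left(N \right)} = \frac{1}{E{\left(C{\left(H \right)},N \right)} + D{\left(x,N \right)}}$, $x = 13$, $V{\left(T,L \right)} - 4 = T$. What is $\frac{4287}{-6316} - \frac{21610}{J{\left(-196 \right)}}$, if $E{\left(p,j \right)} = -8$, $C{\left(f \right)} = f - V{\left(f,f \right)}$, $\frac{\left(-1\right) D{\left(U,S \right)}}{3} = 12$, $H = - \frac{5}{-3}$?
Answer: $\frac{6005501153}{6316} \approx 9.5084 \cdot 10^{5}$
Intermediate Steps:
$V{\left(T,L \right)} = 4 + T$
$H = \frac{5}{3}$ ($H = \left(-5\right) \left(- \frac{1}{3}\right) = \frac{5}{3} \approx 1.6667$)
$D{\left(U,S \right)} = -36$ ($D{\left(U,S \right)} = \left(-3\right) 12 = -36$)
$C{\left(f \right)} = -4$ ($C{\left(f \right)} = f - \left(4 + f\right) = -4$)
$J{\left(N \right)} = - \frac{1}{44}$ ($J{\left(N \right)} = \frac{1}{-8 - 36} = \frac{1}{-44} = - \frac{1}{44}$)
$\frac{4287}{-6316} - \frac{21610}{J{\left(-196 \right)}} = \frac{4287}{-6316} - \frac{21610}{- \frac{1}{44}} = 4287 \left(- \frac{1}{6316}\right) - -950840 = - \frac{4287}{6316} + 950840 = \frac{6005501153}{6316}$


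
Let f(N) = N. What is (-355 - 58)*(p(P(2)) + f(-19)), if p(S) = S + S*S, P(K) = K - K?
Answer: 7847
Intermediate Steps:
P(K) = 0
p(S) = S + S²
(-355 - 58)*(p(P(2)) + f(-19)) = (-355 - 58)*(0*(1 + 0) - 19) = -413*(0*1 - 19) = -413*(0 - 19) = -413*(-19) = 7847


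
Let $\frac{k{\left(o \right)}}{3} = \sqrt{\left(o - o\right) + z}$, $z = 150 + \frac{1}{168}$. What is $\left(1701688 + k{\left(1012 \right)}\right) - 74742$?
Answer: $1626946 + \frac{\sqrt{1058442}}{28} \approx 1.627 \cdot 10^{6}$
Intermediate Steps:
$z = \frac{25201}{168}$ ($z = 150 + \frac{1}{168} = \frac{25201}{168} \approx 150.01$)
$k{\left(o \right)} = \frac{\sqrt{1058442}}{28}$ ($k{\left(o \right)} = 3 \sqrt{\left(o - o\right) + \frac{25201}{168}} = 3 \sqrt{0 + \frac{25201}{168}} = 3 \sqrt{\frac{25201}{168}} = 3 \frac{\sqrt{1058442}}{84} = \frac{\sqrt{1058442}}{28}$)
$\left(1701688 + k{\left(1012 \right)}\right) - 74742 = \left(1701688 + \frac{\sqrt{1058442}}{28}\right) - 74742 = 1626946 + \frac{\sqrt{1058442}}{28}$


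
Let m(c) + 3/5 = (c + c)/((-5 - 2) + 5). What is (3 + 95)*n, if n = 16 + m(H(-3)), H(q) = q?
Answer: 9016/5 ≈ 1803.2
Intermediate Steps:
m(c) = -⅗ - c (m(c) = -⅗ + (c + c)/((-5 - 2) + 5) = -⅗ + (2*c)/(-7 + 5) = -⅗ + (2*c)/(-2) = -⅗ + (2*c)*(-½) = -⅗ - c)
n = 92/5 (n = 16 + (-⅗ - 1*(-3)) = 16 + (-⅗ + 3) = 16 + 12/5 = 92/5 ≈ 18.400)
(3 + 95)*n = (3 + 95)*(92/5) = 98*(92/5) = 9016/5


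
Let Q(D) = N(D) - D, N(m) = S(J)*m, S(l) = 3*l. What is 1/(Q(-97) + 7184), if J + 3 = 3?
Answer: 1/7281 ≈ 0.00013734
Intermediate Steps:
J = 0 (J = -3 + 3 = 0)
N(m) = 0 (N(m) = (3*0)*m = 0*m = 0)
Q(D) = -D (Q(D) = 0 - D = -D)
1/(Q(-97) + 7184) = 1/(-1*(-97) + 7184) = 1/(97 + 7184) = 1/7281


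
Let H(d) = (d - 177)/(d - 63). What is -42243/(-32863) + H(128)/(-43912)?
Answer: 120574960327/93800203640 ≈ 1.2854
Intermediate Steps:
H(d) = (-177 + d)/(-63 + d)
-42243/(-32863) + H(128)/(-43912) = -42243/(-32863) + ((-177 + 128)/(-63 + 128))/(-43912) = -42243*(-1/32863) + (-49/65)*(-1/43912) = 42243/32863 + ((1/65)*(-49))*(-1/43912) = 42243/32863 - 49/65*(-1/43912) = 42243/32863 + 49/2854280 = 120574960327/93800203640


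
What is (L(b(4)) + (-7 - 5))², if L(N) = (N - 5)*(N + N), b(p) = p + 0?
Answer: 400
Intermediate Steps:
b(p) = p
L(N) = 2*N*(-5 + N) (L(N) = (-5 + N)*(2*N) = 2*N*(-5 + N))
(L(b(4)) + (-7 - 5))² = (2*4*(-5 + 4) + (-7 - 5))² = (2*4*(-1) - 12)² = (-8 - 12)² = (-20)² = 400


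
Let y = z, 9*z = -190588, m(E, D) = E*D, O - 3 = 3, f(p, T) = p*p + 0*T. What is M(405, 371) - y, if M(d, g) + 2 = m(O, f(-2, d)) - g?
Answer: 187447/9 ≈ 20827.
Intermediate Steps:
f(p, T) = p**2 (f(p, T) = p**2 + 0 = p**2)
O = 6 (O = 3 + 3 = 6)
m(E, D) = D*E
M(d, g) = 22 - g (M(d, g) = -2 + ((-2)**2*6 - g) = -2 + (4*6 - g) = -2 + (24 - g) = 22 - g)
z = -190588/9 (z = (1/9)*(-190588) = -190588/9 ≈ -21176.)
y = -190588/9 ≈ -21176.
M(405, 371) - y = (22 - 1*371) - 1*(-190588/9) = (22 - 371) + 190588/9 = -349 + 190588/9 = 187447/9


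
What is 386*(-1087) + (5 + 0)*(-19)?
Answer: -419677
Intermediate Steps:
386*(-1087) + (5 + 0)*(-19) = -419582 + 5*(-19) = -419582 - 95 = -419677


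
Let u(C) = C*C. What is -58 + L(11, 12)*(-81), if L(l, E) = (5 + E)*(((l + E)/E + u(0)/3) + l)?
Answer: -71377/4 ≈ -17844.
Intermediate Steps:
u(C) = C²
L(l, E) = (5 + E)*(l + (E + l)/E) (L(l, E) = (5 + E)*(((l + E)/E + 0²/3) + l) = (5 + E)*(((E + l)/E + 0*(⅓)) + l) = (5 + E)*(((E + l)/E + 0) + l) = (5 + E)*((E + l)/E + l) = (5 + E)*(l + (E + l)/E))
-58 + L(11, 12)*(-81) = -58 + (5 + 12 + 6*11 + 12*11 + 5*11/12)*(-81) = -58 + (5 + 12 + 66 + 132 + 5*11*(1/12))*(-81) = -58 + (5 + 12 + 66 + 132 + 55/12)*(-81) = -58 + (2635/12)*(-81) = -58 - 71145/4 = -71377/4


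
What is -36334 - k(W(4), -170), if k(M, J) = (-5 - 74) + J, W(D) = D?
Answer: -36085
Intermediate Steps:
k(M, J) = -79 + J
-36334 - k(W(4), -170) = -36334 - (-79 - 170) = -36334 - 1*(-249) = -36334 + 249 = -36085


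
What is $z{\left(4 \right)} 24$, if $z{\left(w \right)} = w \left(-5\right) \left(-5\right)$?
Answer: $2400$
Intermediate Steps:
$z{\left(w \right)} = 25 w$ ($z{\left(w \right)} = - 5 w \left(-5\right) = 25 w$)
$z{\left(4 \right)} 24 = 25 \cdot 4 \cdot 24 = 100 \cdot 24 = 2400$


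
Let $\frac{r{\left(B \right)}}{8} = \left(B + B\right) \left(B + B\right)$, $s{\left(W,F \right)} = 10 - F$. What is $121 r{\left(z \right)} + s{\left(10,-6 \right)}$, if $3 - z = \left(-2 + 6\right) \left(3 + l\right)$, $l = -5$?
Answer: $468528$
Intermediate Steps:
$z = 11$ ($z = 3 - \left(-2 + 6\right) \left(3 - 5\right) = 3 - 4 \left(-2\right) = 3 - -8 = 3 + 8 = 11$)
$r{\left(B \right)} = 32 B^{2}$ ($r{\left(B \right)} = 8 \left(B + B\right) \left(B + B\right) = 8 \cdot 2 B 2 B = 8 \cdot 4 B^{2} = 32 B^{2}$)
$121 r{\left(z \right)} + s{\left(10,-6 \right)} = 121 \cdot 32 \cdot 11^{2} + \left(10 - -6\right) = 121 \cdot 32 \cdot 121 + \left(10 + 6\right) = 121 \cdot 3872 + 16 = 468512 + 16 = 468528$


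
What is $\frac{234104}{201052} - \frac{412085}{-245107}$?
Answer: $\frac{35057760637}{12319813141} \approx 2.8456$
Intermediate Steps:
$\frac{234104}{201052} - \frac{412085}{-245107} = 234104 \cdot \frac{1}{201052} - - \frac{412085}{245107} = \frac{58526}{50263} + \frac{412085}{245107} = \frac{35057760637}{12319813141}$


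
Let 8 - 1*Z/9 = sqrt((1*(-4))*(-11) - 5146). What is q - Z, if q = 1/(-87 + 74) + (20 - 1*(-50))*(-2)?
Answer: -2757/13 + 9*I*sqrt(5102) ≈ -212.08 + 642.85*I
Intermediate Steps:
Z = 72 - 9*I*sqrt(5102) (Z = 72 - 9*sqrt((1*(-4))*(-11) - 5146) = 72 - 9*sqrt(-4*(-11) - 5146) = 72 - 9*sqrt(44 - 5146) = 72 - 9*I*sqrt(5102) ≈ 72.0 - 642.85*I)
q = -1821/13 (q = 1/(-13) + (20 + 50)*(-2) = -1/13 + 70*(-2) = -1/13 - 140 = -1821/13 ≈ -140.08)
q - Z = -1821/13 - (72 - 9*I*sqrt(5102)) = -1821/13 + (-72 + 9*I*sqrt(5102)) = -2757/13 + 9*I*sqrt(5102)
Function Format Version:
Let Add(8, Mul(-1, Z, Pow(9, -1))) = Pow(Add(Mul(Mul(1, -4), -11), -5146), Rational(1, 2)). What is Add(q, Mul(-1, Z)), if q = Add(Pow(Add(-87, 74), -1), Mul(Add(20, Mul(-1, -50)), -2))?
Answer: Add(Rational(-2757, 13), Mul(9, I, Pow(5102, Rational(1, 2)))) ≈ Add(-212.08, Mul(642.85, I))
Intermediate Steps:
Z = Add(72, Mul(-9, I, Pow(5102, Rational(1, 2)))) (Z = Add(72, Mul(-9, Pow(Add(Mul(Mul(1, -4), -11), -5146), Rational(1, 2)))) = Add(72, Mul(-9, Pow(Add(Mul(-4, -11), -5146), Rational(1, 2)))) = Add(72, Mul(-9, Pow(Add(44, -5146), Rational(1, 2)))) = Add(72, Mul(-9, Pow(-5102, Rational(1, 2)))) = Add(72, Mul(-9, Mul(I, Pow(5102, Rational(1, 2))))) = Add(72, Mul(-9, I, Pow(5102, Rational(1, 2)))) ≈ Add(72.000, Mul(-642.85, I)))
q = Rational(-1821, 13) (q = Add(Pow(-13, -1), Mul(Add(20, 50), -2)) = Add(Rational(-1, 13), Mul(70, -2)) = Add(Rational(-1, 13), -140) = Rational(-1821, 13) ≈ -140.08)
Add(q, Mul(-1, Z)) = Add(Rational(-1821, 13), Mul(-1, Add(72, Mul(-9, I, Pow(5102, Rational(1, 2)))))) = Add(Rational(-1821, 13), Add(-72, Mul(9, I, Pow(5102, Rational(1, 2))))) = Add(Rational(-2757, 13), Mul(9, I, Pow(5102, Rational(1, 2))))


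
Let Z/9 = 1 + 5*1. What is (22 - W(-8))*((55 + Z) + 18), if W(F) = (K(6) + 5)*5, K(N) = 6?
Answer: -4191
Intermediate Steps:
Z = 54 (Z = 9*(1 + 5*1) = 9*(1 + 5) = 9*6 = 54)
W(F) = 55 (W(F) = (6 + 5)*5 = 11*5 = 55)
(22 - W(-8))*((55 + Z) + 18) = (22 - 1*55)*((55 + 54) + 18) = (22 - 55)*(109 + 18) = -33*127 = -4191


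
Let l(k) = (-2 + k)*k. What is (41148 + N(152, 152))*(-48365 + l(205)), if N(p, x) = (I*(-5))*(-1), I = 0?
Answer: -277749000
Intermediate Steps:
N(p, x) = 0 (N(p, x) = (0*(-5))*(-1) = 0*(-1) = 0)
l(k) = k*(-2 + k)
(41148 + N(152, 152))*(-48365 + l(205)) = (41148 + 0)*(-48365 + 205*(-2 + 205)) = 41148*(-48365 + 205*203) = 41148*(-48365 + 41615) = 41148*(-6750) = -277749000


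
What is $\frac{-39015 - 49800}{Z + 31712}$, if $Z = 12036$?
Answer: $- \frac{88815}{43748} \approx -2.0302$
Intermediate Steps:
$\frac{-39015 - 49800}{Z + 31712} = \frac{-39015 - 49800}{12036 + 31712} = - \frac{88815}{43748}$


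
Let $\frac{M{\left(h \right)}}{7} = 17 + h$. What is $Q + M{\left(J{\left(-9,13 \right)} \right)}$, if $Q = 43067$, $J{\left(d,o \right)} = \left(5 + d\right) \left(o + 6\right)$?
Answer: $42654$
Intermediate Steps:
$J{\left(d,o \right)} = \left(5 + d\right) \left(6 + o\right)$
$M{\left(h \right)} = 119 + 7 h$ ($M{\left(h \right)} = 7 \left(17 + h\right) = 119 + 7 h$)
$Q + M{\left(J{\left(-9,13 \right)} \right)} = 43067 + \left(119 + 7 \left(30 + 5 \cdot 13 + 6 \left(-9\right) - 117\right)\right) = 43067 + \left(119 + 7 \left(30 + 65 - 54 - 117\right)\right) = 43067 + \left(119 + 7 \left(-76\right)\right) = 43067 + \left(119 - 532\right) = 43067 - 413 = 42654$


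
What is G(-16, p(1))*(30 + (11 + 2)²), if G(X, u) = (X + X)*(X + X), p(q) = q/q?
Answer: 203776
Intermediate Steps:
p(q) = 1
G(X, u) = 4*X² (G(X, u) = (2*X)*(2*X) = 4*X²)
G(-16, p(1))*(30 + (11 + 2)²) = (4*(-16)²)*(30 + (11 + 2)²) = (4*256)*(30 + 13²) = 1024*(30 + 169) = 1024*199 = 203776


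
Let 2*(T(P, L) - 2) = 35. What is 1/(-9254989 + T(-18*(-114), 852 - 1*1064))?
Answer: -2/18509939 ≈ -1.0805e-7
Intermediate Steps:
T(P, L) = 39/2 (T(P, L) = 2 + (½)*35 = 2 + 35/2 = 39/2)
1/(-9254989 + T(-18*(-114), 852 - 1*1064)) = 1/(-9254989 + 39/2) = 1/(-18509939/2) = -2/18509939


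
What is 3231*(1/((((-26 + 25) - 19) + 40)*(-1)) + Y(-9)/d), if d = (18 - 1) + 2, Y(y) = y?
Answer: -642969/380 ≈ -1692.0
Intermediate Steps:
d = 19 (d = 17 + 2 = 19)
3231*(1/((((-26 + 25) - 19) + 40)*(-1)) + Y(-9)/d) = 3231*(1/((((-26 + 25) - 19) + 40)*(-1)) - 9/19) = 3231*(-1/((-1 - 19) + 40) - 9*1/19) = 3231*(-1/(-20 + 40) - 9/19) = 3231*(-1/20 - 9/19) = 3231*(-199/380) = -642969/380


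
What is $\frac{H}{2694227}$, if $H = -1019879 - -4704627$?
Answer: $\frac{3684748}{2694227} \approx 1.3676$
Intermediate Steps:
$H = 3684748$ ($H = -1019879 + 4704627 = 3684748$)
$\frac{H}{2694227} = \frac{3684748}{2694227}$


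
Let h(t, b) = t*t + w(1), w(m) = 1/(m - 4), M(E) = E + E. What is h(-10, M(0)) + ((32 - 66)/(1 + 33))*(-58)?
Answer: 473/3 ≈ 157.67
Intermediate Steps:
M(E) = 2*E
w(m) = 1/(-4 + m)
h(t, b) = -⅓ + t² (h(t, b) = t*t + 1/(-4 + 1) = t² + 1/(-3) = t² - ⅓ = -⅓ + t²)
h(-10, M(0)) + ((32 - 66)/(1 + 33))*(-58) = (-⅓ + (-10)²) + ((32 - 66)/(1 + 33))*(-58) = (-⅓ + 100) - 34/34*(-58) = 299/3 - 34*1/34*(-58) = 299/3 - 1*(-58) = 299/3 + 58 = 473/3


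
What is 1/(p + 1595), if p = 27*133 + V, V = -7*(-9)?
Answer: 1/5249 ≈ 0.00019051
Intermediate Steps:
V = 63
p = 3654 (p = 27*133 + 63 = 3591 + 63 = 3654)
1/(p + 1595) = 1/(3654 + 1595) = 1/5249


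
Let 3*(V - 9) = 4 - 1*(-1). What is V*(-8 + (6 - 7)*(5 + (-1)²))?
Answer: -448/3 ≈ -149.33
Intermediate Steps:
V = 32/3 (V = 9 + (4 - 1*(-1))/3 = 9 + (4 + 1)/3 = 9 + (⅓)*5 = 9 + 5/3 = 32/3 ≈ 10.667)
V*(-8 + (6 - 7)*(5 + (-1)²)) = 32*(-8 + (6 - 7)*(5 + (-1)²))/3 = 32*(-8 - (5 + 1))/3 = 32*(-8 - 1*6)/3 = 32*(-8 - 6)/3 = (32/3)*(-14) = -448/3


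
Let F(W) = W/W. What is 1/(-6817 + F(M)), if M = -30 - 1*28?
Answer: -1/6816 ≈ -0.00014671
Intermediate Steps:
M = -58 (M = -30 - 28 = -58)
F(W) = 1
1/(-6817 + F(M)) = 1/(-6817 + 1) = 1/(-6816) = -1/6816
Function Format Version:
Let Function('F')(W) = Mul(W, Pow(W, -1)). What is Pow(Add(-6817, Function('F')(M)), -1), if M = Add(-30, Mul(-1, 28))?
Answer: Rational(-1, 6816) ≈ -0.00014671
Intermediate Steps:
M = -58 (M = Add(-30, -28) = -58)
Function('F')(W) = 1
Pow(Add(-6817, Function('F')(M)), -1) = Pow(Add(-6817, 1), -1) = Pow(-6816, -1) = Rational(-1, 6816)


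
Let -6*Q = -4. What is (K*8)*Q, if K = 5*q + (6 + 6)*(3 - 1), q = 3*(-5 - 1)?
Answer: -352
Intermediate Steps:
Q = ⅔ (Q = -⅙*(-4) = ⅔ ≈ 0.66667)
q = -18 (q = 3*(-6) = -18)
K = -66 (K = 5*(-18) + (6 + 6)*(3 - 1) = -90 + 12*2 = -90 + 24 = -66)
(K*8)*Q = -66*8*(⅔) = -528*⅔ = -352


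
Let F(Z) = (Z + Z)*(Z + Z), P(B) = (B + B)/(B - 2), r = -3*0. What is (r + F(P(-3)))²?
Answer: 20736/625 ≈ 33.178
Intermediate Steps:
r = 0
P(B) = 2*B/(-2 + B) (P(B) = (2*B)/(-2 + B) = 2*B/(-2 + B))
F(Z) = 4*Z² (F(Z) = (2*Z)*(2*Z) = 4*Z²)
(r + F(P(-3)))² = (0 + 4*(2*(-3)/(-2 - 3))²)² = (0 + 4*(2*(-3)/(-5))²)² = (0 + 4*(2*(-3)*(-⅕))²)² = (0 + 4*(6/5)²)² = (0 + 4*(36/25))² = (0 + 144/25)² = (144/25)² = 20736/625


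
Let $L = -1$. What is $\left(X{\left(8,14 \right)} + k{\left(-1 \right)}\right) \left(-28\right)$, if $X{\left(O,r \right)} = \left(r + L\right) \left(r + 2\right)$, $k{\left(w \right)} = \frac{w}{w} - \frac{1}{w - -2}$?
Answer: $-5824$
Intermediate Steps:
$k{\left(w \right)} = 1 - \frac{1}{2 + w}$ ($k{\left(w \right)} = 1 - \frac{1}{w + 2} = 1 - \frac{1}{2 + w}$)
$X{\left(O,r \right)} = \left(-1 + r\right) \left(2 + r\right)$ ($X{\left(O,r \right)} = \left(r - 1\right) \left(r + 2\right) = \left(-1 + r\right) \left(2 + r\right)$)
$\left(X{\left(8,14 \right)} + k{\left(-1 \right)}\right) \left(-28\right) = \left(\left(-2 + 14 + 14^{2}\right) + \frac{1 - 1}{2 - 1}\right) \left(-28\right) = \left(\left(-2 + 14 + 196\right) + 1^{-1} \cdot 0\right) \left(-28\right) = \left(208 + 1 \cdot 0\right) \left(-28\right) = \left(208 + 0\right) \left(-28\right) = 208 \left(-28\right) = -5824$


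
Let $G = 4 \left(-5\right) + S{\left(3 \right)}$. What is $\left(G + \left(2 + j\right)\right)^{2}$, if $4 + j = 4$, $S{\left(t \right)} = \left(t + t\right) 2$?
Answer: $36$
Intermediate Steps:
$S{\left(t \right)} = 4 t$ ($S{\left(t \right)} = 2 t 2 = 4 t$)
$j = 0$ ($j = -4 + 4 = 0$)
$G = -8$ ($G = 4 \left(-5\right) + 4 \cdot 3 = -20 + 12 = -8$)
$\left(G + \left(2 + j\right)\right)^{2} = \left(-8 + \left(2 + 0\right)\right)^{2} = \left(-8 + 2\right)^{2} = \left(-6\right)^{2} = 36$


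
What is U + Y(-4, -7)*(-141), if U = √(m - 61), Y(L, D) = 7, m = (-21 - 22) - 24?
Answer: -987 + 8*I*√2 ≈ -987.0 + 11.314*I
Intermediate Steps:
m = -67 (m = -43 - 24 = -67)
U = 8*I*√2 (U = √(-67 - 61) = √(-128) = 8*I*√2 ≈ 11.314*I)
U + Y(-4, -7)*(-141) = 8*I*√2 + 7*(-141) = 8*I*√2 - 987 = -987 + 8*I*√2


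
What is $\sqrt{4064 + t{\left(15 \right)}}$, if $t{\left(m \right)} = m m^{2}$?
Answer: $\sqrt{7439} \approx 86.25$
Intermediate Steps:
$t{\left(m \right)} = m^{3}$
$\sqrt{4064 + t{\left(15 \right)}} = \sqrt{4064 + 15^{3}} = \sqrt{4064 + 3375} = \sqrt{7439}$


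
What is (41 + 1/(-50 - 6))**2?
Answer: 5267025/3136 ≈ 1679.5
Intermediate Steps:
(41 + 1/(-50 - 6))**2 = (41 + 1/(-56))**2 = (41 - 1/56)**2 = (2295/56)**2 = 5267025/3136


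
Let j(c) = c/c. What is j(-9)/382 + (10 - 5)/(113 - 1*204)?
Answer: -1819/34762 ≈ -0.052327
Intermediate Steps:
j(c) = 1
j(-9)/382 + (10 - 5)/(113 - 1*204) = 1/382 + (10 - 5)/(113 - 1*204) = 1*(1/382) + 5/(113 - 204) = 1/382 + 5/(-91) = 1/382 + 5*(-1/91) = 1/382 - 5/91 = -1819/34762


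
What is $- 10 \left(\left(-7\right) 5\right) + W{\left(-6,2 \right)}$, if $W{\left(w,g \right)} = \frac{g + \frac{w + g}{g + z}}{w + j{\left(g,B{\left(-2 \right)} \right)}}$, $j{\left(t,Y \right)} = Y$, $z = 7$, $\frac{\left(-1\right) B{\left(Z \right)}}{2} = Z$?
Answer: $\frac{3143}{9} \approx 349.22$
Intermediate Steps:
$B{\left(Z \right)} = - 2 Z$
$W{\left(w,g \right)} = \frac{g + \frac{g + w}{7 + g}}{4 + w}$ ($W{\left(w,g \right)} = \frac{g + \frac{w + g}{g + 7}}{w - -4} = \frac{g + \frac{g + w}{7 + g}}{w + 4} = \frac{g + \frac{g + w}{7 + g}}{4 + w}$)
$- 10 \left(\left(-7\right) 5\right) + W{\left(-6,2 \right)} = - 10 \left(\left(-7\right) 5\right) + \frac{-6 + 2^{2} + 8 \cdot 2}{28 + 4 \cdot 2 + 7 \left(-6\right) + 2 \left(-6\right)} = \left(-10\right) \left(-35\right) + \frac{-6 + 4 + 16}{28 + 8 - 42 - 12} = 350 + \frac{1}{-18} \cdot 14 = 350 - \frac{7}{9} = \frac{3143}{9}$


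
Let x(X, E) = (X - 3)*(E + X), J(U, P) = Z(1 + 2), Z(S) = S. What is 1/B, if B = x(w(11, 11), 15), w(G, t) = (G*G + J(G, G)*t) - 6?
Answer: 1/23635 ≈ 4.2310e-5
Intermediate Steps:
J(U, P) = 3 (J(U, P) = 1 + 2 = 3)
w(G, t) = -6 + G² + 3*t (w(G, t) = (G*G + 3*t) - 6 = (G² + 3*t) - 6 = -6 + G² + 3*t)
x(X, E) = (-3 + X)*(E + X)
B = 23635 (B = (-6 + 11² + 3*11)² - 3*15 - 3*(-6 + 11² + 3*11) + 15*(-6 + 11² + 3*11) = (-6 + 121 + 33)² - 45 - 3*(-6 + 121 + 33) + 15*(-6 + 121 + 33) = 148² - 45 - 3*148 + 15*148 = 21904 - 45 - 444 + 2220 = 23635)
1/B = 1/23635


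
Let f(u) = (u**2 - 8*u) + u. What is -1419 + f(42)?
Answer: 51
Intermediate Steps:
f(u) = u**2 - 7*u
-1419 + f(42) = -1419 + 42*(-7 + 42) = -1419 + 42*35 = -1419 + 1470 = 51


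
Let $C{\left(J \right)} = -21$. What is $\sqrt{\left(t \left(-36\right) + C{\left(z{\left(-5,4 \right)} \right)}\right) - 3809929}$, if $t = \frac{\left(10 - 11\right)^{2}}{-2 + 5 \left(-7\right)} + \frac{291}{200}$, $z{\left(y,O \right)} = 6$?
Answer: $\frac{i \sqrt{521589192622}}{370} \approx 1951.9 i$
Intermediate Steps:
$t = \frac{10567}{7400}$ ($t = \frac{\left(-1\right)^{2}}{-2 - 35} + 291 \cdot \frac{1}{200} = 1 \frac{1}{-37} + \frac{291}{200} = 1 \left(- \frac{1}{37}\right) + \frac{291}{200} = - \frac{1}{37} + \frac{291}{200} = \frac{10567}{7400} \approx 1.428$)
$\sqrt{\left(t \left(-36\right) + C{\left(z{\left(-5,4 \right)} \right)}\right) - 3809929} = \sqrt{\left(\frac{10567}{7400} \left(-36\right) - 21\right) - 3809929} = \sqrt{\left(- \frac{95103}{1850} - 21\right) - 3809929} = \sqrt{- \frac{133953}{1850} - 3809929} = \sqrt{- \frac{7048502603}{1850}} = \frac{i \sqrt{521589192622}}{370}$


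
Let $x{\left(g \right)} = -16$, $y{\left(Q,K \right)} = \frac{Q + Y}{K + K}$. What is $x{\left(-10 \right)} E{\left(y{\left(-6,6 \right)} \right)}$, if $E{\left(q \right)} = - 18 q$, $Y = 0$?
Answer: $-144$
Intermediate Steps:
$y{\left(Q,K \right)} = \frac{Q}{2 K}$ ($y{\left(Q,K \right)} = \frac{Q + 0}{K + K} = \frac{Q}{2 K}$)
$x{\left(-10 \right)} E{\left(y{\left(-6,6 \right)} \right)} = - 16 \left(- 18 \cdot \frac{1}{2} \left(-6\right) \frac{1}{6}\right) = - 16 \left(\left(-18\right) \left(- \frac{1}{2}\right)\right) = \left(-16\right) 9 = -144$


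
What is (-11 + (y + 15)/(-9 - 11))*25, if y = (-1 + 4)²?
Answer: -305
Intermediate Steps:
y = 9 (y = 3² = 9)
(-11 + (y + 15)/(-9 - 11))*25 = (-11 + (9 + 15)/(-9 - 11))*25 = (-11 + 24/(-20))*25 = (-11 + 24*(-1/20))*25 = (-11 - 6/5)*25 = -61/5*25 = -305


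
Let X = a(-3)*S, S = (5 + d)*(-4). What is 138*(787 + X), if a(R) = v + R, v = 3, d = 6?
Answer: 108606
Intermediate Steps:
S = -44 (S = (5 + 6)*(-4) = 11*(-4) = -44)
a(R) = 3 + R
X = 0 (X = (3 - 3)*(-44) = 0*(-44) = 0)
138*(787 + X) = 138*(787 + 0) = 138*787 = 108606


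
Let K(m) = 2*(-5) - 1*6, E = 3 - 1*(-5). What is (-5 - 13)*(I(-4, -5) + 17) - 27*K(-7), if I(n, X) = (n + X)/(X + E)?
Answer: 180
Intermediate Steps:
E = 8 (E = 3 + 5 = 8)
I(n, X) = (X + n)/(8 + X) (I(n, X) = (n + X)/(X + 8) = (X + n)/(8 + X))
K(m) = -16 (K(m) = -10 - 6 = -16)
(-5 - 13)*(I(-4, -5) + 17) - 27*K(-7) = (-5 - 13)*((-5 - 4)/(8 - 5) + 17) - 27*(-16) = -18*(-9/3 + 17) + 432 = -18*((⅓)*(-9) + 17) + 432 = -18*(-3 + 17) + 432 = -18*14 + 432 = -252 + 432 = 180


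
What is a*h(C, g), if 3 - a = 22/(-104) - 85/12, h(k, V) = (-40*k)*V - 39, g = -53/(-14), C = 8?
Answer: -7028659/546 ≈ -12873.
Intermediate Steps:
g = 53/14 (g = -53*(-1/14) = 53/14 ≈ 3.7857)
h(k, V) = -39 - 40*V*k (h(k, V) = -40*V*k - 39 = -39 - 40*V*k)
a = 803/78 (a = 3 - (22/(-104) - 85/12) = 3 - (22*(-1/104) - 85*1/12) = 3 - (-11/52 - 85/12) = 3 - 1*(-569/78) = 3 + 569/78 = 803/78 ≈ 10.295)
a*h(C, g) = 803*(-39 - 40*53/14*8)/78 = 803*(-39 - 8480/7)/78 = (803/78)*(-8753/7) = -7028659/546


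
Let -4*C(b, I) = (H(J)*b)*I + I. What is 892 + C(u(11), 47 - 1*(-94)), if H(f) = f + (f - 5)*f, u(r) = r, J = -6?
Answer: -89633/4 ≈ -22408.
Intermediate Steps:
H(f) = f + f*(-5 + f) (H(f) = f + (-5 + f)*f = f + f*(-5 + f))
C(b, I) = -I/4 - 15*I*b (C(b, I) = -(((-6*(-4 - 6))*b)*I + I)/4 = -(((-6*(-10))*b)*I + I)/4 = -((60*b)*I + I)/4 = -(60*I*b + I)/4 = -(I + 60*I*b)/4 = -I/4 - 15*I*b)
892 + C(u(11), 47 - 1*(-94)) = 892 - (47 - 1*(-94))*(1 + 60*11)/4 = 892 - (47 + 94)*(1 + 660)/4 = 892 - 1/4*141*661 = 892 - 93201/4 = -89633/4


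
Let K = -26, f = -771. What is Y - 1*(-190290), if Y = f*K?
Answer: 210336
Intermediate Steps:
Y = 20046 (Y = -771*(-26) = 20046)
Y - 1*(-190290) = 20046 - 1*(-190290) = 20046 + 190290 = 210336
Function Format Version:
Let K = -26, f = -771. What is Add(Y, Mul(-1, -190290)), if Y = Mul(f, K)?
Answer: 210336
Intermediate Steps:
Y = 20046 (Y = Mul(-771, -26) = 20046)
Add(Y, Mul(-1, -190290)) = Add(20046, Mul(-1, -190290)) = Add(20046, 190290) = 210336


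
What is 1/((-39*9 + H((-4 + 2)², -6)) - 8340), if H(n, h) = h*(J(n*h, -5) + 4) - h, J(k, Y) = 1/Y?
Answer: -5/43539 ≈ -0.00011484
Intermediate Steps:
H(n, h) = 14*h/5 (H(n, h) = h*(1/(-5) + 4) - h = h*(-⅕ + 4) - h = h*(19/5) - h = 19*h/5 - h = 14*h/5)
1/((-39*9 + H((-4 + 2)², -6)) - 8340) = 1/((-39*9 + (14/5)*(-6)) - 8340) = 1/((-351 - 84/5) - 8340) = 1/(-1839/5 - 8340) = 1/(-43539/5) = -5/43539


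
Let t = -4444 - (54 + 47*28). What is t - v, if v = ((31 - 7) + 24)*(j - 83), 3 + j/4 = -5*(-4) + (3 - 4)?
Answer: -4902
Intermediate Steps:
j = 64 (j = -12 + 4*(-5*(-4) + (3 - 4)) = -12 + 4*(20 - 1) = -12 + 4*19 = -12 + 76 = 64)
v = -912 (v = ((31 - 7) + 24)*(64 - 83) = (24 + 24)*(-19) = 48*(-19) = -912)
t = -5814 (t = -4444 - (54 + 1316) = -4444 - 1*1370 = -4444 - 1370 = -5814)
t - v = -5814 - 1*(-912) = -5814 + 912 = -4902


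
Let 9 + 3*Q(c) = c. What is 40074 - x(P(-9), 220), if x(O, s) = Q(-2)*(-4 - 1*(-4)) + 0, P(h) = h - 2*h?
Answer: 40074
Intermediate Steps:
Q(c) = -3 + c/3
P(h) = -h
x(O, s) = 0 (x(O, s) = (-3 + (⅓)*(-2))*(-4 - 1*(-4)) + 0 = (-3 - ⅔)*(-4 + 4) + 0 = -11/3*0 + 0 = 0 + 0 = 0)
40074 - x(P(-9), 220) = 40074 - 1*0 = 40074 + 0 = 40074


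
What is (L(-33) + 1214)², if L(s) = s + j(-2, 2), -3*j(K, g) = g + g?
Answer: 12524521/9 ≈ 1.3916e+6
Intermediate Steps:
j(K, g) = -2*g/3 (j(K, g) = -(g + g)/3 = -2*g/3)
L(s) = -4/3 + s (L(s) = s - ⅔*2 = s - 4/3 = -4/3 + s)
(L(-33) + 1214)² = ((-4/3 - 33) + 1214)² = (-103/3 + 1214)² = (3539/3)² = 12524521/9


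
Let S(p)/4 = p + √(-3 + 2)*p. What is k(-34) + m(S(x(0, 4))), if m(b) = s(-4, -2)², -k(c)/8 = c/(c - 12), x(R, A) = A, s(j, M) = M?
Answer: -44/23 ≈ -1.9130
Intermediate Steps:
S(p) = 4*p + 4*I*p (S(p) = 4*(p + √(-3 + 2)*p) = 4*(p + √(-1)*p) = 4*(p + I*p) = 4*p + 4*I*p)
k(c) = -8*c/(-12 + c) (k(c) = -8*c/(c - 12) = -8*c/(-12 + c))
m(b) = 4 (m(b) = (-2)² = 4)
k(-34) + m(S(x(0, 4))) = -8*(-34)/(-12 - 34) + 4 = -8*(-34)/(-46) + 4 = -8*(-34)*(-1/46) + 4 = -136/23 + 4 = -44/23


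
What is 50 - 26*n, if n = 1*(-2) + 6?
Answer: -54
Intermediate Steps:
n = 4 (n = -2 + 6 = 4)
50 - 26*n = 50 - 26*4 = 50 - 104 = -54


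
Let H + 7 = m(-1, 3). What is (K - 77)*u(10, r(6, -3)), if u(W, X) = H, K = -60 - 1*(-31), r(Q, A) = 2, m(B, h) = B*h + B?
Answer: 1166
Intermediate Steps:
m(B, h) = B + B*h
H = -11 (H = -7 - (1 + 3) = -7 - 1*4 = -7 - 4 = -11)
K = -29 (K = -60 + 31 = -29)
u(W, X) = -11
(K - 77)*u(10, r(6, -3)) = (-29 - 77)*(-11) = -106*(-11) = 1166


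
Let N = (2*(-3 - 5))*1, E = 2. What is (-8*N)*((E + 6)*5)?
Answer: 5120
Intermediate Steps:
N = -16 (N = (2*(-8))*1 = -16*1 = -16)
(-8*N)*((E + 6)*5) = (-8*(-16))*((2 + 6)*5) = 128*(8*5) = 128*40 = 5120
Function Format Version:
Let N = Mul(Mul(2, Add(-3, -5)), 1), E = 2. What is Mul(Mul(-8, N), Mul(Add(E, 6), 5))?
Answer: 5120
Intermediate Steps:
N = -16 (N = Mul(Mul(2, -8), 1) = Mul(-16, 1) = -16)
Mul(Mul(-8, N), Mul(Add(E, 6), 5)) = Mul(Mul(-8, -16), Mul(Add(2, 6), 5)) = Mul(128, Mul(8, 5)) = Mul(128, 40) = 5120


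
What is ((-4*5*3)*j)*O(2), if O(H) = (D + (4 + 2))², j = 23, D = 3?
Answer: -111780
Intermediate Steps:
O(H) = 81 (O(H) = (3 + (4 + 2))² = (3 + 6)² = 9² = 81)
((-4*5*3)*j)*O(2) = ((-4*5*3)*23)*81 = (-20*3*23)*81 = -60*23*81 = -1380*81 = -111780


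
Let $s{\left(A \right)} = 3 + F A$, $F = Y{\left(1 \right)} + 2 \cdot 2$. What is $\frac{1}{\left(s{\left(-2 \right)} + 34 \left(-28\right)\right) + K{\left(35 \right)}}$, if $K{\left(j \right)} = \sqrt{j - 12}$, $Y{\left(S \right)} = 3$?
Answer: $- \frac{963}{927346} - \frac{\sqrt{23}}{927346} \approx -0.0010436$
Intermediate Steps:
$F = 7$ ($F = 3 + 2 \cdot 2 = 3 + 4 = 7$)
$s{\left(A \right)} = 3 + 7 A$
$K{\left(j \right)} = \sqrt{-12 + j}$
$\frac{1}{\left(s{\left(-2 \right)} + 34 \left(-28\right)\right) + K{\left(35 \right)}} = \frac{1}{\left(\left(3 + 7 \left(-2\right)\right) + 34 \left(-28\right)\right) + \sqrt{-12 + 35}} = \frac{1}{\left(\left(3 - 14\right) - 952\right) + \sqrt{23}} = \frac{1}{\left(-11 - 952\right) + \sqrt{23}} = \frac{1}{-963 + \sqrt{23}}$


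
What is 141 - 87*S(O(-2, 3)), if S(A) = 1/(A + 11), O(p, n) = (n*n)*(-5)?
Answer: 4881/34 ≈ 143.56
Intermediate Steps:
O(p, n) = -5*n**2 (O(p, n) = n**2*(-5) = -5*n**2)
S(A) = 1/(11 + A)
141 - 87*S(O(-2, 3)) = 141 - 87/(11 - 5*3**2) = 141 - 87/(11 - 5*9) = 141 - 87/(11 - 45) = 141 - 87/(-34) = 141 - 87*(-1/34) = 141 + 87/34 = 4881/34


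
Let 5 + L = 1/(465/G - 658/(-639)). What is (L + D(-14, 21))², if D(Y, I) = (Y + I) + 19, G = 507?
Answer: 20459139219684/44203801009 ≈ 462.84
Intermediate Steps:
D(Y, I) = 19 + I + Y (D(Y, I) = (I + Y) + 19 = 19 + I + Y)
L = -943244/210247 (L = -5 + 1/(465/507 - 658/(-639)) = -5 + 1/(465*(1/507) - 658*(-1/639)) = -5 + 1/(155/169 + 658/639) = -5 + 1/(210247/107991) = -5 + 107991/210247 = -943244/210247 ≈ -4.4864)
(L + D(-14, 21))² = (-943244/210247 + (19 + 21 - 14))² = (-943244/210247 + 26)² = (4523178/210247)² = 20459139219684/44203801009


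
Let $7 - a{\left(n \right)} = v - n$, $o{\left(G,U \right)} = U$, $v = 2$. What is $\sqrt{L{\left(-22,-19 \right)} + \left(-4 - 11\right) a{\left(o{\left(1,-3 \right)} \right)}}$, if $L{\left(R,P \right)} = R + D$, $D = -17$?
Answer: $i \sqrt{69} \approx 8.3066 i$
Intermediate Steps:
$a{\left(n \right)} = 5 + n$ ($a{\left(n \right)} = 7 - \left(2 - n\right) = 7 + \left(-2 + n\right) = 5 + n$)
$L{\left(R,P \right)} = -17 + R$ ($L{\left(R,P \right)} = R - 17 = -17 + R$)
$\sqrt{L{\left(-22,-19 \right)} + \left(-4 - 11\right) a{\left(o{\left(1,-3 \right)} \right)}} = \sqrt{\left(-17 - 22\right) + \left(-4 - 11\right) \left(5 - 3\right)} = \sqrt{-39 + \left(-4 - 11\right) 2} = \sqrt{-39 - 30} = \sqrt{-69} = i \sqrt{69}$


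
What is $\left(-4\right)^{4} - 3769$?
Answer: $-3513$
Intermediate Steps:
$\left(-4\right)^{4} - 3769 = 256 - 3769 = -3513$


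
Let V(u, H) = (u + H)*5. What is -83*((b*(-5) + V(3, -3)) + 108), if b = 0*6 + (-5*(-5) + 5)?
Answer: 3486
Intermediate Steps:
V(u, H) = 5*H + 5*u (V(u, H) = (H + u)*5 = 5*H + 5*u)
b = 30 (b = 0 + (25 + 5) = 0 + 30 = 30)
-83*((b*(-5) + V(3, -3)) + 108) = -83*((30*(-5) + (5*(-3) + 5*3)) + 108) = -83*((-150 + (-15 + 15)) + 108) = -83*((-150 + 0) + 108) = -83*(-150 + 108) = -83*(-42) = 3486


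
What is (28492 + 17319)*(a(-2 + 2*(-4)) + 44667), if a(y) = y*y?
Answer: 2050821037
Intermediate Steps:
a(y) = y**2
(28492 + 17319)*(a(-2 + 2*(-4)) + 44667) = (28492 + 17319)*((-2 + 2*(-4))**2 + 44667) = 45811*((-2 - 8)**2 + 44667) = 45811*((-10)**2 + 44667) = 45811*(100 + 44667) = 45811*44767 = 2050821037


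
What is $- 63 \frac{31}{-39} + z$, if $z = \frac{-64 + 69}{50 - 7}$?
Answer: $\frac{28058}{559} \approx 50.193$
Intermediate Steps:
$z = \frac{5}{43} \approx 0.11628$
$- 63 \frac{31}{-39} + z = - 63 \frac{31}{-39} + \frac{5}{43} = - 63 \cdot 31 \left(- \frac{1}{39}\right) + \frac{5}{43} = \left(-63\right) \left(- \frac{31}{39}\right) + \frac{5}{43} = \frac{651}{13} + \frac{5}{43} = \frac{28058}{559}$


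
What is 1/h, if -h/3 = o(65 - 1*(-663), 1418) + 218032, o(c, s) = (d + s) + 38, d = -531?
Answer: -1/656871 ≈ -1.5224e-6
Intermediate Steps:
o(c, s) = -493 + s (o(c, s) = (-531 + s) + 38 = -493 + s)
h = -656871 (h = -3*((-493 + 1418) + 218032) = -3*(925 + 218032) = -3*218957 = -656871)
1/h = 1/(-656871) = -1/656871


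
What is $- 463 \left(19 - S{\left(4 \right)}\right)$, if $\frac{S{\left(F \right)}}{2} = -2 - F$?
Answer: $-14353$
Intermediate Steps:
$S{\left(F \right)} = -4 - 2 F$ ($S{\left(F \right)} = 2 \left(-2 - F\right) = -4 - 2 F$)
$- 463 \left(19 - S{\left(4 \right)}\right) = - 463 \left(19 - \left(-4 - 8\right)\right) = - 463 \left(19 - -12\right) = - 463 \left(19 + 12\right) = \left(-463\right) 31 = -14353$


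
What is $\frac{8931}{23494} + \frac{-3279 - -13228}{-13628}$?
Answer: $- \frac{56015069}{160088116} \approx -0.3499$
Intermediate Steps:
$\frac{8931}{23494} + \frac{-3279 - -13228}{-13628} = 8931 \cdot \frac{1}{23494} + \left(-3279 + 13228\right) \left(- \frac{1}{13628}\right) = \frac{8931}{23494} + 9949 \left(- \frac{1}{13628}\right) = \frac{8931}{23494} - \frac{9949}{13628} = - \frac{56015069}{160088116}$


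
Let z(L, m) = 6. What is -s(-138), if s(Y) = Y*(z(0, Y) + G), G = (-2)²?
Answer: 1380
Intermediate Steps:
G = 4
s(Y) = 10*Y (s(Y) = Y*(6 + 4) = Y*10 = 10*Y)
-s(-138) = -10*(-138) = -1*(-1380) = 1380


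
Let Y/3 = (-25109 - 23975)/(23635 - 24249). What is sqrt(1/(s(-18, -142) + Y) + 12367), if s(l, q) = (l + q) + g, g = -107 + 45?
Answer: sqrt(2571556178)/456 ≈ 111.21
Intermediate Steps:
g = -62
Y = 73626/307 (Y = 3*((-25109 - 23975)/(23635 - 24249)) = 3*(-49084/(-614)) = 3*(-49084*(-1/614)) = 3*(24542/307) = 73626/307 ≈ 239.82)
s(l, q) = -62 + l + q (s(l, q) = (l + q) - 62 = -62 + l + q)
sqrt(1/(s(-18, -142) + Y) + 12367) = sqrt(1/((-62 - 18 - 142) + 73626/307) + 12367) = sqrt(1/(-222 + 73626/307) + 12367) = sqrt(1/(5472/307) + 12367) = sqrt(307/5472 + 12367) = sqrt(67672531/5472) = sqrt(2571556178)/456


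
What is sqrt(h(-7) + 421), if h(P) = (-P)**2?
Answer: sqrt(470) ≈ 21.679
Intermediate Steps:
h(P) = P**2
sqrt(h(-7) + 421) = sqrt((-7)**2 + 421) = sqrt(49 + 421) = sqrt(470)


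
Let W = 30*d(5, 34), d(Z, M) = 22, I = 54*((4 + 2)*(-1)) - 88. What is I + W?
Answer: 248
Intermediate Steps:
I = -412 (I = 54*(6*(-1)) - 88 = 54*(-6) - 88 = -324 - 88 = -412)
W = 660 (W = 30*22 = 660)
I + W = -412 + 660 = 248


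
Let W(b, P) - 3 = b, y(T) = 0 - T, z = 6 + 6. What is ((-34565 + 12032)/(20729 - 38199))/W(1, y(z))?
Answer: 22533/69880 ≈ 0.32245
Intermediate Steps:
z = 12
y(T) = -T
W(b, P) = 3 + b
((-34565 + 12032)/(20729 - 38199))/W(1, y(z)) = ((-34565 + 12032)/(20729 - 38199))/(3 + 1) = -22533/(-17470)/4 = -22533*(-1/17470)*(¼) = (22533/17470)*(¼) = 22533/69880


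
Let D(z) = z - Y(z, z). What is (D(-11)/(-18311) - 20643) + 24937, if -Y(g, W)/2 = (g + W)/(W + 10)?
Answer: 78627401/18311 ≈ 4294.0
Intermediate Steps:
Y(g, W) = -2*(W + g)/(10 + W) (Y(g, W) = -2*(g + W)/(W + 10) = -2*(W + g)/(10 + W))
D(z) = z + 4*z/(10 + z) (D(z) = z - 2*(-z - z)/(10 + z) = z - 2*(-2*z)/(10 + z) = z - (-4)*z/(10 + z) = z + 4*z/(10 + z))
(D(-11)/(-18311) - 20643) + 24937 = (-11*(14 - 11)/(10 - 11)/(-18311) - 20643) + 24937 = (-11*3/(-1)*(-1/18311) - 20643) + 24937 = (-11*(-1)*3*(-1/18311) - 20643) + 24937 = (33*(-1/18311) - 20643) + 24937 = (-33/18311 - 20643) + 24937 = -377994006/18311 + 24937 = 78627401/18311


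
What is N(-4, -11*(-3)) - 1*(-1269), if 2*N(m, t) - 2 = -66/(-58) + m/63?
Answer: 4642543/3654 ≈ 1270.5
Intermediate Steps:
N(m, t) = 91/58 + m/126 (N(m, t) = 1 + (-66/(-58) + m/63)/2 = 1 + (-66*(-1/58) + m*(1/63))/2 = 1 + (33/29 + m/63)/2 = 1 + (33/58 + m/126) = 91/58 + m/126)
N(-4, -11*(-3)) - 1*(-1269) = (91/58 + (1/126)*(-4)) - 1*(-1269) = (91/58 - 2/63) + 1269 = 5617/3654 + 1269 = 4642543/3654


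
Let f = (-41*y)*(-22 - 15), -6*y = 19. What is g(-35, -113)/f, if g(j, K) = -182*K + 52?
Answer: -123708/28823 ≈ -4.2920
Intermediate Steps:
y = -19/6 (y = -⅙*19 = -19/6 ≈ -3.1667)
g(j, K) = 52 - 182*K
f = -28823/6 (f = (-41*(-19/6))*(-22 - 15) = (779/6)*(-37) = -28823/6 ≈ -4803.8)
g(-35, -113)/f = (52 - 182*(-113))/(-28823/6) = (52 + 20566)*(-6/28823) = 20618*(-6/28823) = -123708/28823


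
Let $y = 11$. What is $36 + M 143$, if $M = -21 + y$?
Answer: $-1394$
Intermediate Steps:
$M = -10$ ($M = -21 + 11 = -10$)
$36 + M 143 = 36 - 1430 = -1394$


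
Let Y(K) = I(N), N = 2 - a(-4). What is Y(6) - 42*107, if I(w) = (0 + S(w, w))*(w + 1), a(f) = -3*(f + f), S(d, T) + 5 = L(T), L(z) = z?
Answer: -3927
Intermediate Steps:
S(d, T) = -5 + T
a(f) = -6*f
N = -22 (N = 2 - (-6)*(-4) = 2 - 1*24 = 2 - 24 = -22)
I(w) = (1 + w)*(-5 + w) (I(w) = (0 + (-5 + w))*(w + 1) = (-5 + w)*(1 + w) = (1 + w)*(-5 + w))
Y(K) = 567 (Y(K) = (1 - 22)*(-5 - 22) = -21*(-27) = 567)
Y(6) - 42*107 = 567 - 42*107 = 567 - 4494 = -3927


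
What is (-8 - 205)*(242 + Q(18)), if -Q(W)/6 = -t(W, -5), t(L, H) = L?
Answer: -74550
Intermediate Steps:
Q(W) = 6*W (Q(W) = -(-6)*W = 6*W)
(-8 - 205)*(242 + Q(18)) = (-8 - 205)*(242 + 6*18) = -213*(242 + 108) = -213*350 = -74550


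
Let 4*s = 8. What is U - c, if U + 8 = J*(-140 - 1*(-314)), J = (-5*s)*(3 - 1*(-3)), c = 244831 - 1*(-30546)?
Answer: -285825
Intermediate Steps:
s = 2 (s = (¼)*8 = 2)
c = 275377 (c = 244831 + 30546 = 275377)
J = -60 (J = (-5*2)*(3 - 1*(-3)) = -10*(3 + 3) = -10*6 = -60)
U = -10448 (U = -8 - 60*(-140 - 1*(-314)) = -8 - 60*(-140 + 314) = -8 - 60*174 = -8 - 10440 = -10448)
U - c = -10448 - 1*275377 = -10448 - 275377 = -285825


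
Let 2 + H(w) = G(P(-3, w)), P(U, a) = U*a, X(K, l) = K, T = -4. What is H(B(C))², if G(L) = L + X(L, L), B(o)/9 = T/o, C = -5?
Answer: 51076/25 ≈ 2043.0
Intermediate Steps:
B(o) = -36/o (B(o) = 9*(-4/o) = -36/o)
G(L) = 2*L (G(L) = L + L = 2*L)
H(w) = -2 - 6*w (H(w) = -2 + 2*(-3*w) = -2 - 6*w)
H(B(C))² = (-2 - (-216)/(-5))² = (-2 - (-216)*(-1)/5)² = (-2 - 6*36/5)² = (-2 - 216/5)² = (-226/5)² = 51076/25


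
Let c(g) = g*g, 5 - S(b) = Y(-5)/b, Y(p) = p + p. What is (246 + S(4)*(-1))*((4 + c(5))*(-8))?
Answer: -55332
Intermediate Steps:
Y(p) = 2*p
S(b) = 5 + 10/b (S(b) = 5 - 2*(-5)/b = 5 - (-10)/b = 5 + 10/b)
c(g) = g²
(246 + S(4)*(-1))*((4 + c(5))*(-8)) = (246 + (5 + 10/4)*(-1))*((4 + 5²)*(-8)) = (246 + (5 + 10*(¼))*(-1))*((4 + 25)*(-8)) = (246 + (5 + 5/2)*(-1))*(29*(-8)) = (246 + (15/2)*(-1))*(-232) = (246 - 15/2)*(-232) = (477/2)*(-232) = -55332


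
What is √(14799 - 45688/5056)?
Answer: √1476866606/316 ≈ 121.61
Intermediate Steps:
√(14799 - 45688/5056) = √(14799 - 45688*1/5056) = √(14799 - 5711/632) = √(9347257/632) = √1476866606/316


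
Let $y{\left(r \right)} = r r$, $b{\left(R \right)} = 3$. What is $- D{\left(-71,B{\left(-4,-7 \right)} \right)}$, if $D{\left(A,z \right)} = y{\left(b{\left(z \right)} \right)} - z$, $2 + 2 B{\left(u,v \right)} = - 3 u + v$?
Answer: $- \frac{15}{2} \approx -7.5$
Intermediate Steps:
$y{\left(r \right)} = r^{2}$
$B{\left(u,v \right)} = -1 + \frac{v}{2} - \frac{3 u}{2}$ ($B{\left(u,v \right)} = -1 + \frac{- 3 u + v}{2} = -1 + \frac{v - 3 u}{2} = -1 - \left(- \frac{v}{2} + \frac{3 u}{2}\right) = -1 + \frac{v}{2} - \frac{3 u}{2}$)
$D{\left(A,z \right)} = 9 - z$ ($D{\left(A,z \right)} = 3^{2} - z = 9 - z$)
$- D{\left(-71,B{\left(-4,-7 \right)} \right)} = - (9 - \left(-1 + \frac{1}{2} \left(-7\right) - -6\right)) = - (9 - \left(-1 - \frac{7}{2} + 6\right)) = - (9 - \frac{3}{2}) = \left(-1\right) \frac{15}{2} = - \frac{15}{2}$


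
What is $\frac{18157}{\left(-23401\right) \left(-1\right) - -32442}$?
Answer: $\frac{18157}{55843} \approx 0.32514$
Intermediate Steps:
$\frac{18157}{\left(-23401\right) \left(-1\right) - -32442} = \frac{18157}{23401 + 32442} = \frac{18157}{55843}$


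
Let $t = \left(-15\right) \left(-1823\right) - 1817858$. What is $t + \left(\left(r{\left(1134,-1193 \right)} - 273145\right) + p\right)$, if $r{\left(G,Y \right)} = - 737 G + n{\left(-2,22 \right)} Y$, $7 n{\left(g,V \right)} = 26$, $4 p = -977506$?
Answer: $- \frac{44075131}{14} \approx -3.1482 \cdot 10^{6}$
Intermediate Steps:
$p = - \frac{488753}{2}$ ($p = \frac{1}{4} \left(-977506\right) = - \frac{488753}{2} \approx -2.4438 \cdot 10^{5}$)
$n{\left(g,V \right)} = \frac{26}{7}$ ($n{\left(g,V \right)} = \frac{1}{7} \cdot 26 = \frac{26}{7}$)
$r{\left(G,Y \right)} = - 737 G + \frac{26 Y}{7}$
$t = -1790513$ ($t = 27345 - 1817858 = -1790513$)
$t + \left(\left(r{\left(1134,-1193 \right)} - 273145\right) + p\right) = -1790513 + \left(\left(\left(\left(-737\right) 1134 + \frac{26}{7} \left(-1193\right)\right) - 273145\right) - \frac{488753}{2}\right) = -1790513 - \frac{19007949}{14} = - \frac{44075131}{14}$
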